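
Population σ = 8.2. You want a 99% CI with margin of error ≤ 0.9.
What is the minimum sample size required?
n ≥ 551

For margin E ≤ 0.9:
n ≥ (z* · σ / E)²
n ≥ (2.576 · 8.2 / 0.9)²
n ≥ 550.85

Minimum n = 551 (rounding up)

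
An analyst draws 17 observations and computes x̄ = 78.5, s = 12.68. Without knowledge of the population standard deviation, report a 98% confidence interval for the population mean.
(70.56, 86.44)

t-interval (σ unknown):
df = n - 1 = 16
t* = 2.583 for 98% confidence

Margin of error = t* · s/√n = 2.583 · 12.68/√17 = 7.94

CI: (70.56, 86.44)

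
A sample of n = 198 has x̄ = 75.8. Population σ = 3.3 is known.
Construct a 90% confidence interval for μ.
(75.41, 76.19)

z-interval (σ known):
z* = 1.645 for 90% confidence

Margin of error = z* · σ/√n = 1.645 · 3.3/√198 = 0.39

CI: (75.8 - 0.39, 75.8 + 0.39) = (75.41, 76.19)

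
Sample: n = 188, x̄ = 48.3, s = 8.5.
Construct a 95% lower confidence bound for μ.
μ ≥ 47.28

Lower bound (one-sided):
t* = 1.653 (one-sided for 95%)
Lower bound = x̄ - t* · s/√n = 48.3 - 1.653 · 8.5/√188 = 47.28

We are 95% confident that μ ≥ 47.28.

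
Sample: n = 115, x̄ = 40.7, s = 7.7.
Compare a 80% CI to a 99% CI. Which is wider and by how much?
99% CI is wider by 1.91

df = 114
80% CI: t* = 1.289, (39.77, 41.63), width = 2 · t* · s/√n = 1.85
99% CI: t* = 2.620, (38.82, 42.58), width = 2 · t* · s/√n = 3.76

The 99% CI is wider by 3.76 - 1.85 = 1.91.
Higher confidence requires a wider interval.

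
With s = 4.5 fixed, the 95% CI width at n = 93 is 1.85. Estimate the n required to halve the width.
n ≈ 372

CI width ∝ 1/√n
To reduce width by factor 2, need √n to grow by 2 → need 2² = 4 times as many samples.

Current: n = 93, width = 1.85
New: n = 372, width ≈ 0.92

Width reduced by factor of 1.85/0.92 = 2.01.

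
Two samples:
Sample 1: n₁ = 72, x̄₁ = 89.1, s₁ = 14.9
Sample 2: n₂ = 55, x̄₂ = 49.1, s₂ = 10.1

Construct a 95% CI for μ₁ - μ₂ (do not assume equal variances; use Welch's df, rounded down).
(35.60, 44.40)

Difference: x̄₁ - x̄₂ = 40.00
SE = √(s₁²/n₁ + s₂²/n₂) = √(14.9²/72 + 10.1²/55) = 2.2222
df = 123.40 → 123 (Welch–Satterthwaite, rounded down)
t* = 1.979

CI: 40.00 ± 1.979 · 2.2222 = 40.00 ± 4.40 = (35.60, 44.40)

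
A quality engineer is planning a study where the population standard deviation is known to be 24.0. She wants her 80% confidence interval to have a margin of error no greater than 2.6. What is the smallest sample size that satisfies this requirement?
n ≥ 141

For margin E ≤ 2.6:
n ≥ (z* · σ / E)²
n ≥ (1.282 · 24.0 / 2.6)²
n ≥ 140.04

Minimum n = 141 (rounding up)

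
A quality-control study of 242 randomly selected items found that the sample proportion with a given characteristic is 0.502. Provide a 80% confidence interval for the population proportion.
(0.461, 0.543)

Proportion CI:
SE = √(p̂(1-p̂)/n) = √(0.502 · 0.498 / 242) = 0.03214

z* = 1.282
Margin = z* · SE = 1.282 · 0.03214 = 0.0412

CI: 0.502 ± 0.0412 = (0.461, 0.543)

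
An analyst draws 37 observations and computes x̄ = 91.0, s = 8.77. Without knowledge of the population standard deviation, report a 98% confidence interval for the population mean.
(87.49, 94.51)

t-interval (σ unknown):
df = n - 1 = 36
t* = 2.434 for 98% confidence

Margin of error = t* · s/√n = 2.434 · 8.77/√37 = 3.51

CI: (87.49, 94.51)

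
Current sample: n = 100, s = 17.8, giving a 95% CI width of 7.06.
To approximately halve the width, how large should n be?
n ≈ 400

CI width ∝ 1/√n
To reduce width by factor 2, need √n to grow by 2 → need 2² = 4 times as many samples.

Current: n = 100, width = 7.06
New: n = 400, width ≈ 3.50

Width reduced by factor of 7.06/3.50 = 2.02.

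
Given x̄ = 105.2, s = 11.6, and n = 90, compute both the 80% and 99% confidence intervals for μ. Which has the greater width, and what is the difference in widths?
99% CI is wider by 3.28

df = 89
80% CI: t* = 1.291, (103.62, 106.78), width = 2 · t* · s/√n = 3.16
99% CI: t* = 2.632, (101.98, 108.42), width = 2 · t* · s/√n = 6.44

The 99% CI is wider by 6.44 - 3.16 = 3.28.
Higher confidence requires a wider interval.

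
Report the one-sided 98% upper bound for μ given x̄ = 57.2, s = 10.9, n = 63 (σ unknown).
μ ≤ 60.08

Upper bound (one-sided):
t* = 2.098 (one-sided for 98%)
Upper bound = x̄ + t* · s/√n = 57.2 + 2.098 · 10.9/√63 = 60.08

We are 98% confident that μ ≤ 60.08.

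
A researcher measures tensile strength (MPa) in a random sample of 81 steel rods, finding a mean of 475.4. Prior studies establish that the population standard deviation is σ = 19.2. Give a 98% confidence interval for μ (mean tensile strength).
(470.44, 480.36)

z-interval (σ known):
z* = 2.326 for 98% confidence

Margin of error = z* · σ/√n = 2.326 · 19.2/√81 = 4.96

CI: (475.4 - 4.96, 475.4 + 4.96) = (470.44, 480.36)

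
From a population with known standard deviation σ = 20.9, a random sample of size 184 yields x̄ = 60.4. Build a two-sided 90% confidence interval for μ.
(57.87, 62.93)

z-interval (σ known):
z* = 1.645 for 90% confidence

Margin of error = z* · σ/√n = 1.645 · 20.9/√184 = 2.53

CI: (60.4 - 2.53, 60.4 + 2.53) = (57.87, 62.93)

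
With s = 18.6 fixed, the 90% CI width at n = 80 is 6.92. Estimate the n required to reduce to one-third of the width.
n ≈ 720

CI width ∝ 1/√n
To reduce width by factor 3, need √n to grow by 3 → need 3² = 9 times as many samples.

Current: n = 80, width = 6.92
New: n = 720, width ≈ 2.28

Width reduced by factor of 6.92/2.28 = 3.04.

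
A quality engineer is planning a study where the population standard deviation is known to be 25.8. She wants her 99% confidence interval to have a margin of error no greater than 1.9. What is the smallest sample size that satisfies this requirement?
n ≥ 1224

For margin E ≤ 1.9:
n ≥ (z* · σ / E)²
n ≥ (2.576 · 25.8 / 1.9)²
n ≥ 1223.56

Minimum n = 1224 (rounding up)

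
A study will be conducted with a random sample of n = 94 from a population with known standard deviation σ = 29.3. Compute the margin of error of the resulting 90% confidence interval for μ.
Margin of error = 4.97

Margin of error = z* · σ/√n
= 1.645 · 29.3/√94
= 1.645 · 29.3/9.6954
= 4.97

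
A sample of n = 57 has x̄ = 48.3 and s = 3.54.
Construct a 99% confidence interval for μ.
(47.05, 49.55)

t-interval (σ unknown):
df = n - 1 = 56
t* = 2.667 for 99% confidence

Margin of error = t* · s/√n = 2.667 · 3.54/√57 = 1.25

CI: (47.05, 49.55)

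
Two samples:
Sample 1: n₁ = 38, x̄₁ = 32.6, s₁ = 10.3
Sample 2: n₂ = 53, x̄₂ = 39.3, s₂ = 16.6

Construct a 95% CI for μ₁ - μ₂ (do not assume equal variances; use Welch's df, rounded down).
(-12.32, -1.08)

Difference: x̄₁ - x̄₂ = -6.70
SE = √(s₁²/n₁ + s₂²/n₂) = √(10.3²/38 + 16.6²/53) = 2.8269
df = 87.42 → 87 (Welch–Satterthwaite, rounded down)
t* = 1.988

CI: -6.70 ± 1.988 · 2.8269 = -6.70 ± 5.62 = (-12.32, -1.08)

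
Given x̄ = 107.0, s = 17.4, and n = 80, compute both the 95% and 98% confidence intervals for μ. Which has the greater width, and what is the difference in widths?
98% CI is wider by 1.50

df = 79
95% CI: t* = 1.990, (103.13, 110.87), width = 2 · t* · s/√n = 7.74
98% CI: t* = 2.374, (102.38, 111.62), width = 2 · t* · s/√n = 9.24

The 98% CI is wider by 9.24 - 7.74 = 1.50.
Higher confidence requires a wider interval.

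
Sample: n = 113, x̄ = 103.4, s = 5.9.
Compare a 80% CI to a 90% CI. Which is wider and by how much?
90% CI is wider by 0.41

df = 112
80% CI: t* = 1.289, (102.68, 104.12), width = 2 · t* · s/√n = 1.43
90% CI: t* = 1.659, (102.48, 104.32), width = 2 · t* · s/√n = 1.84

The 90% CI is wider by 1.84 - 1.43 = 0.41.
Higher confidence requires a wider interval.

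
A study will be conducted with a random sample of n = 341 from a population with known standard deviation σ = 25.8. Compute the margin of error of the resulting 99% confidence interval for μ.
Margin of error = 3.60

Margin of error = z* · σ/√n
= 2.576 · 25.8/√341
= 2.576 · 25.8/18.4662
= 3.60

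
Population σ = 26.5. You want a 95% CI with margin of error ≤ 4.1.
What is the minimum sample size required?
n ≥ 161

For margin E ≤ 4.1:
n ≥ (z* · σ / E)²
n ≥ (1.960 · 26.5 / 4.1)²
n ≥ 160.49

Minimum n = 161 (rounding up)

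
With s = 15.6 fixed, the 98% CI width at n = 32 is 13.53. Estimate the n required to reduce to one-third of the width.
n ≈ 288

CI width ∝ 1/√n
To reduce width by factor 3, need √n to grow by 3 → need 3² = 9 times as many samples.

Current: n = 32, width = 13.53
New: n = 288, width ≈ 4.30

Width reduced by factor of 13.53/4.30 = 3.15.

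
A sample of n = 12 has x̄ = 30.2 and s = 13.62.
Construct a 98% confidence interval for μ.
(19.51, 40.89)

t-interval (σ unknown):
df = n - 1 = 11
t* = 2.718 for 98% confidence

Margin of error = t* · s/√n = 2.718 · 13.62/√12 = 10.69

CI: (19.51, 40.89)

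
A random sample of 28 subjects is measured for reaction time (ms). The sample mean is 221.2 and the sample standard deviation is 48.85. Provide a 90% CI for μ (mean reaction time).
(205.48, 236.92)

t-interval (σ unknown):
df = n - 1 = 27
t* = 1.703 for 90% confidence

Margin of error = t* · s/√n = 1.703 · 48.85/√28 = 15.72

CI: (205.48, 236.92)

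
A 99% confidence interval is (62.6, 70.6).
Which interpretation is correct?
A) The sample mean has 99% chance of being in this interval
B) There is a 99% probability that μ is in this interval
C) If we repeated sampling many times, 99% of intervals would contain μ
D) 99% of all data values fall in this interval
C

A) Wrong — x̄ is observed and sits in the interval by construction.
B) Wrong — μ is fixed; the randomness lives in the interval, not in μ.
C) Correct — this is the frequentist long-run coverage interpretation.
D) Wrong — a CI is about the parameter μ, not individual data values.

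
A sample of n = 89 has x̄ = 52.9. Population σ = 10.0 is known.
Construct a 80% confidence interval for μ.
(51.54, 54.26)

z-interval (σ known):
z* = 1.282 for 80% confidence

Margin of error = z* · σ/√n = 1.282 · 10.0/√89 = 1.36

CI: (52.9 - 1.36, 52.9 + 1.36) = (51.54, 54.26)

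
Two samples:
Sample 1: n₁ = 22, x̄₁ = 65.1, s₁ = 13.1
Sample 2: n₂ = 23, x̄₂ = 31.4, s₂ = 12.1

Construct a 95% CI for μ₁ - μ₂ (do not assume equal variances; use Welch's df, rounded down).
(26.10, 41.30)

Difference: x̄₁ - x̄₂ = 33.70
SE = √(s₁²/n₁ + s₂²/n₂) = √(13.1²/22 + 12.1²/23) = 3.7638
df = 42.34 → 42 (Welch–Satterthwaite, rounded down)
t* = 2.018

CI: 33.70 ± 2.018 · 3.7638 = 33.70 ± 7.60 = (26.10, 41.30)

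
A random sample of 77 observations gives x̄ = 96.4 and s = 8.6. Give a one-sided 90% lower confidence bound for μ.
μ ≥ 95.13

Lower bound (one-sided):
t* = 1.293 (one-sided for 90%)
Lower bound = x̄ - t* · s/√n = 96.4 - 1.293 · 8.6/√77 = 95.13

We are 90% confident that μ ≥ 95.13.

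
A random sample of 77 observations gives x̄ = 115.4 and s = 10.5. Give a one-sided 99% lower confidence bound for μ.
μ ≥ 112.56

Lower bound (one-sided):
t* = 2.376 (one-sided for 99%)
Lower bound = x̄ - t* · s/√n = 115.4 - 2.376 · 10.5/√77 = 112.56

We are 99% confident that μ ≥ 112.56.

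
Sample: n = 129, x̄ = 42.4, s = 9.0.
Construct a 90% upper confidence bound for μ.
μ ≤ 43.42

Upper bound (one-sided):
t* = 1.288 (one-sided for 90%)
Upper bound = x̄ + t* · s/√n = 42.4 + 1.288 · 9.0/√129 = 43.42

We are 90% confident that μ ≤ 43.42.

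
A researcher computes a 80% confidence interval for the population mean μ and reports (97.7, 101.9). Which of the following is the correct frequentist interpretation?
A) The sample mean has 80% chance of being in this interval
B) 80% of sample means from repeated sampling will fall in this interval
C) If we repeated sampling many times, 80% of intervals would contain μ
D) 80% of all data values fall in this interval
C

A) Wrong — x̄ is observed and sits in the interval by construction.
B) Wrong — coverage applies to intervals containing μ, not to future x̄ values.
C) Correct — this is the frequentist long-run coverage interpretation.
D) Wrong — a CI is about the parameter μ, not individual data values.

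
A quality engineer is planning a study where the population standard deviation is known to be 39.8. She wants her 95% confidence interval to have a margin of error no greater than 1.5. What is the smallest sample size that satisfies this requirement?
n ≥ 2705

For margin E ≤ 1.5:
n ≥ (z* · σ / E)²
n ≥ (1.960 · 39.8 / 1.5)²
n ≥ 2704.55

Minimum n = 2705 (rounding up)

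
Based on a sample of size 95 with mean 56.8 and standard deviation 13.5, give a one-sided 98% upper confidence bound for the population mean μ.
μ ≤ 59.69

Upper bound (one-sided):
t* = 2.083 (one-sided for 98%)
Upper bound = x̄ + t* · s/√n = 56.8 + 2.083 · 13.5/√95 = 59.69

We are 98% confident that μ ≤ 59.69.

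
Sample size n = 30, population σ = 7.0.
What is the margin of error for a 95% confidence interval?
Margin of error = 2.50

Margin of error = z* · σ/√n
= 1.960 · 7.0/√30
= 1.960 · 7.0/5.4772
= 2.50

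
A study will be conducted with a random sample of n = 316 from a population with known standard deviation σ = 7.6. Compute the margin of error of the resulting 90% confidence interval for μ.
Margin of error = 0.70

Margin of error = z* · σ/√n
= 1.645 · 7.6/√316
= 1.645 · 7.6/17.7764
= 0.70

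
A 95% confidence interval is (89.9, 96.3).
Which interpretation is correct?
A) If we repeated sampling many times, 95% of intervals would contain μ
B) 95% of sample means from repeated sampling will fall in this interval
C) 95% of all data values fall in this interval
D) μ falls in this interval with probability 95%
A

A) Correct — this is the frequentist long-run coverage interpretation.
B) Wrong — coverage applies to intervals containing μ, not to future x̄ values.
C) Wrong — a CI is about the parameter μ, not individual data values.
D) Wrong — μ is fixed; the randomness lives in the interval, not in μ.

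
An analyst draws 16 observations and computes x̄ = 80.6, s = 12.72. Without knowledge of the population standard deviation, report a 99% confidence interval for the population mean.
(71.23, 89.97)

t-interval (σ unknown):
df = n - 1 = 15
t* = 2.947 for 99% confidence

Margin of error = t* · s/√n = 2.947 · 12.72/√16 = 9.37

CI: (71.23, 89.97)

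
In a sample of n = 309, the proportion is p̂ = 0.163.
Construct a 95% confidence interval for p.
(0.122, 0.204)

Proportion CI:
SE = √(p̂(1-p̂)/n) = √(0.163 · 0.837 / 309) = 0.02101

z* = 1.960
Margin = z* · SE = 1.960 · 0.02101 = 0.0412

CI: 0.163 ± 0.0412 = (0.122, 0.204)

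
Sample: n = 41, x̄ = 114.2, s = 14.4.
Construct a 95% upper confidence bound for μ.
μ ≤ 117.99

Upper bound (one-sided):
t* = 1.684 (one-sided for 95%)
Upper bound = x̄ + t* · s/√n = 114.2 + 1.684 · 14.4/√41 = 117.99

We are 95% confident that μ ≤ 117.99.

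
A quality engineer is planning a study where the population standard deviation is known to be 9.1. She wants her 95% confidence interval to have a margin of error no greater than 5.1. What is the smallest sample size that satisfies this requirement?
n ≥ 13

For margin E ≤ 5.1:
n ≥ (z* · σ / E)²
n ≥ (1.960 · 9.1 / 5.1)²
n ≥ 12.23

Minimum n = 13 (rounding up)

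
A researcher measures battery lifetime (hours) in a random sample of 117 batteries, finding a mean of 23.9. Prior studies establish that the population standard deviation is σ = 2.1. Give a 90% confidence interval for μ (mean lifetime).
(23.58, 24.22)

z-interval (σ known):
z* = 1.645 for 90% confidence

Margin of error = z* · σ/√n = 1.645 · 2.1/√117 = 0.32

CI: (23.9 - 0.32, 23.9 + 0.32) = (23.58, 24.22)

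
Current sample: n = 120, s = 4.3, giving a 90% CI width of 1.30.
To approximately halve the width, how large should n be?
n ≈ 480

CI width ∝ 1/√n
To reduce width by factor 2, need √n to grow by 2 → need 2² = 4 times as many samples.

Current: n = 120, width = 1.30
New: n = 480, width ≈ 0.65

Width reduced by factor of 1.30/0.65 = 2.00.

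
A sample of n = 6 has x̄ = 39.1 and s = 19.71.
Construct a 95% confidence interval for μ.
(18.41, 59.79)

t-interval (σ unknown):
df = n - 1 = 5
t* = 2.571 for 95% confidence

Margin of error = t* · s/√n = 2.571 · 19.71/√6 = 20.69

CI: (18.41, 59.79)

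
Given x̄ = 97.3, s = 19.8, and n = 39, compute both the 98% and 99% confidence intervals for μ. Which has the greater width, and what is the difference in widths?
99% CI is wider by 1.80

df = 38
98% CI: t* = 2.429, (89.60, 105.00), width = 2 · t* · s/√n = 15.40
99% CI: t* = 2.712, (88.70, 105.90), width = 2 · t* · s/√n = 17.20

The 99% CI is wider by 17.20 - 15.40 = 1.80.
Higher confidence requires a wider interval.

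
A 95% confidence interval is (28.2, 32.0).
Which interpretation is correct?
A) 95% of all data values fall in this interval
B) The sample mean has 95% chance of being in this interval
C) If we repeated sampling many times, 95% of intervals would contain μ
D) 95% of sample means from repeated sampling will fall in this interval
C

A) Wrong — a CI is about the parameter μ, not individual data values.
B) Wrong — x̄ is observed and sits in the interval by construction.
C) Correct — this is the frequentist long-run coverage interpretation.
D) Wrong — coverage applies to intervals containing μ, not to future x̄ values.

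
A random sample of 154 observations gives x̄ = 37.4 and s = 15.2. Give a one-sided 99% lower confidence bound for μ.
μ ≥ 34.52

Lower bound (one-sided):
t* = 2.351 (one-sided for 99%)
Lower bound = x̄ - t* · s/√n = 37.4 - 2.351 · 15.2/√154 = 34.52

We are 99% confident that μ ≥ 34.52.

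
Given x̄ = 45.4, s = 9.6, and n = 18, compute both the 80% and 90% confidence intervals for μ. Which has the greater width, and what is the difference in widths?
90% CI is wider by 1.84

df = 17
80% CI: t* = 1.333, (42.38, 48.42), width = 2 · t* · s/√n = 6.03
90% CI: t* = 1.740, (41.46, 49.34), width = 2 · t* · s/√n = 7.87

The 90% CI is wider by 7.87 - 6.03 = 1.84.
Higher confidence requires a wider interval.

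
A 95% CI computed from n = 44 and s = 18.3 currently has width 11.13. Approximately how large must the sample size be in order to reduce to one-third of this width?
n ≈ 396

CI width ∝ 1/√n
To reduce width by factor 3, need √n to grow by 3 → need 3² = 9 times as many samples.

Current: n = 44, width = 11.13
New: n = 396, width ≈ 3.62

Width reduced by factor of 11.13/3.62 = 3.07.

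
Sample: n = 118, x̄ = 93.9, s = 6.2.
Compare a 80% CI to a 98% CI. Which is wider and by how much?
98% CI is wider by 1.22

df = 117
80% CI: t* = 1.289, (93.16, 94.64), width = 2 · t* · s/√n = 1.47
98% CI: t* = 2.359, (92.55, 95.25), width = 2 · t* · s/√n = 2.69

The 98% CI is wider by 2.69 - 1.47 = 1.22.
Higher confidence requires a wider interval.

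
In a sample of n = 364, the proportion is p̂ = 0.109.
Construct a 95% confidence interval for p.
(0.077, 0.141)

Proportion CI:
SE = √(p̂(1-p̂)/n) = √(0.109 · 0.891 / 364) = 0.01633

z* = 1.960
Margin = z* · SE = 1.960 · 0.01633 = 0.0320

CI: 0.109 ± 0.0320 = (0.077, 0.141)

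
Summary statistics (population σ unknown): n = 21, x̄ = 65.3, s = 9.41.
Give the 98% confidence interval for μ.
(60.11, 70.49)

t-interval (σ unknown):
df = n - 1 = 20
t* = 2.528 for 98% confidence

Margin of error = t* · s/√n = 2.528 · 9.41/√21 = 5.19

CI: (60.11, 70.49)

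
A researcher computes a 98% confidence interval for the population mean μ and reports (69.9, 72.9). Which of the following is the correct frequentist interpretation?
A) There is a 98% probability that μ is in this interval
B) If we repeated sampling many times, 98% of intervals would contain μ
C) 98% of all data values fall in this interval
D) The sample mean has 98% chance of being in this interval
B

A) Wrong — μ is fixed; the randomness lives in the interval, not in μ.
B) Correct — this is the frequentist long-run coverage interpretation.
C) Wrong — a CI is about the parameter μ, not individual data values.
D) Wrong — x̄ is observed and sits in the interval by construction.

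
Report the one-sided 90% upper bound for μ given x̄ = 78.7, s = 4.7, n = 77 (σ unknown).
μ ≤ 79.39

Upper bound (one-sided):
t* = 1.293 (one-sided for 90%)
Upper bound = x̄ + t* · s/√n = 78.7 + 1.293 · 4.7/√77 = 79.39

We are 90% confident that μ ≤ 79.39.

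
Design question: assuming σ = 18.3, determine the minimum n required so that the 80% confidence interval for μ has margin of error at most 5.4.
n ≥ 19

For margin E ≤ 5.4:
n ≥ (z* · σ / E)²
n ≥ (1.282 · 18.3 / 5.4)²
n ≥ 18.88

Minimum n = 19 (rounding up)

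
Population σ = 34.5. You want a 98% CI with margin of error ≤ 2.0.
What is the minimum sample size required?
n ≥ 1610

For margin E ≤ 2.0:
n ≥ (z* · σ / E)²
n ≥ (2.326 · 34.5 / 2.0)²
n ≥ 1609.90

Minimum n = 1610 (rounding up)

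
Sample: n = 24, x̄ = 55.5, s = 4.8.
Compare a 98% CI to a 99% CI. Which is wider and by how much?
99% CI is wider by 0.60

df = 23
98% CI: t* = 2.500, (53.05, 57.95), width = 2 · t* · s/√n = 4.90
99% CI: t* = 2.807, (52.75, 58.25), width = 2 · t* · s/√n = 5.50

The 99% CI is wider by 5.50 - 4.90 = 0.60.
Higher confidence requires a wider interval.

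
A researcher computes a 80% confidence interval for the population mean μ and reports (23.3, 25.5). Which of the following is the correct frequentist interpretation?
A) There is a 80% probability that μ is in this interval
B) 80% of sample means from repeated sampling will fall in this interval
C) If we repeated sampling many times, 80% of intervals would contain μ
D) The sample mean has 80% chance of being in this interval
C

A) Wrong — μ is fixed; the randomness lives in the interval, not in μ.
B) Wrong — coverage applies to intervals containing μ, not to future x̄ values.
C) Correct — this is the frequentist long-run coverage interpretation.
D) Wrong — x̄ is observed and sits in the interval by construction.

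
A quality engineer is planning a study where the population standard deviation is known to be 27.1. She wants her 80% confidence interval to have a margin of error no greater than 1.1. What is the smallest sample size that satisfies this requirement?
n ≥ 998

For margin E ≤ 1.1:
n ≥ (z* · σ / E)²
n ≥ (1.282 · 27.1 / 1.1)²
n ≥ 997.54

Minimum n = 998 (rounding up)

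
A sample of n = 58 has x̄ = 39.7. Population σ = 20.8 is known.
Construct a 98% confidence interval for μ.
(33.35, 46.05)

z-interval (σ known):
z* = 2.326 for 98% confidence

Margin of error = z* · σ/√n = 2.326 · 20.8/√58 = 6.35

CI: (39.7 - 6.35, 39.7 + 6.35) = (33.35, 46.05)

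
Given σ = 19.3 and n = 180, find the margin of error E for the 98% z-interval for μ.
Margin of error = 3.35

Margin of error = z* · σ/√n
= 2.326 · 19.3/√180
= 2.326 · 19.3/13.4164
= 3.35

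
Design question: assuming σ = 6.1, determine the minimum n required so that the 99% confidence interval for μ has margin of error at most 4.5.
n ≥ 13

For margin E ≤ 4.5:
n ≥ (z* · σ / E)²
n ≥ (2.576 · 6.1 / 4.5)²
n ≥ 12.19

Minimum n = 13 (rounding up)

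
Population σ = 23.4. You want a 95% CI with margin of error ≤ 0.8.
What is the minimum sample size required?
n ≥ 3287

For margin E ≤ 0.8:
n ≥ (z* · σ / E)²
n ≥ (1.960 · 23.4 / 0.8)²
n ≥ 3286.73

Minimum n = 3287 (rounding up)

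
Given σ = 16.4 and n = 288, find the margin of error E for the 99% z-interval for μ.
Margin of error = 2.49

Margin of error = z* · σ/√n
= 2.576 · 16.4/√288
= 2.576 · 16.4/16.9706
= 2.49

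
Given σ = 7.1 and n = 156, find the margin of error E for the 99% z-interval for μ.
Margin of error = 1.46

Margin of error = z* · σ/√n
= 2.576 · 7.1/√156
= 2.576 · 7.1/12.4900
= 1.46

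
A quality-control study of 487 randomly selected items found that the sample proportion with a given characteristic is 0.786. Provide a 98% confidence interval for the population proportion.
(0.743, 0.829)

Proportion CI:
SE = √(p̂(1-p̂)/n) = √(0.786 · 0.214 / 487) = 0.01858

z* = 2.326
Margin = z* · SE = 2.326 · 0.01858 = 0.0432

CI: 0.786 ± 0.0432 = (0.743, 0.829)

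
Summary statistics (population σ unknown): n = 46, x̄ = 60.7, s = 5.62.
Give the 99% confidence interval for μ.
(58.47, 62.93)

t-interval (σ unknown):
df = n - 1 = 45
t* = 2.690 for 99% confidence

Margin of error = t* · s/√n = 2.690 · 5.62/√46 = 2.23

CI: (58.47, 62.93)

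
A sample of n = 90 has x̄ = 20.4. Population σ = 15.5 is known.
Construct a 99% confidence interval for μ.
(16.19, 24.61)

z-interval (σ known):
z* = 2.576 for 99% confidence

Margin of error = z* · σ/√n = 2.576 · 15.5/√90 = 4.21

CI: (20.4 - 4.21, 20.4 + 4.21) = (16.19, 24.61)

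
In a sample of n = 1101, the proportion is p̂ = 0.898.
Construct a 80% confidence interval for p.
(0.886, 0.910)

Proportion CI:
SE = √(p̂(1-p̂)/n) = √(0.898 · 0.102 / 1101) = 0.00912

z* = 1.282
Margin = z* · SE = 1.282 · 0.00912 = 0.0117

CI: 0.898 ± 0.0117 = (0.886, 0.910)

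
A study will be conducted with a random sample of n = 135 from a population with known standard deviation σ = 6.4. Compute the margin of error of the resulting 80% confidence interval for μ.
Margin of error = 0.71

Margin of error = z* · σ/√n
= 1.282 · 6.4/√135
= 1.282 · 6.4/11.6190
= 0.71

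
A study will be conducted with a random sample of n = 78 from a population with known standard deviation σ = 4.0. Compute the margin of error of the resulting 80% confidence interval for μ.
Margin of error = 0.58

Margin of error = z* · σ/√n
= 1.282 · 4.0/√78
= 1.282 · 4.0/8.8318
= 0.58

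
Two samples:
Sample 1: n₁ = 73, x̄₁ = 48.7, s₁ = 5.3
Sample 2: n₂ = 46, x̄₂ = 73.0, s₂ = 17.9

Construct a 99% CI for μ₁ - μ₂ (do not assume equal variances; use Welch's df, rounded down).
(-31.56, -17.04)

Difference: x̄₁ - x̄₂ = -24.30
SE = √(s₁²/n₁ + s₂²/n₂) = √(5.3²/73 + 17.9²/46) = 2.7111
df = 50.01 → 50 (Welch–Satterthwaite, rounded down)
t* = 2.678

CI: -24.30 ± 2.678 · 2.7111 = -24.30 ± 7.26 = (-31.56, -17.04)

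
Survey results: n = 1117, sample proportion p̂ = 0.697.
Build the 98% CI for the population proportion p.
(0.665, 0.729)

Proportion CI:
SE = √(p̂(1-p̂)/n) = √(0.697 · 0.303 / 1117) = 0.01375

z* = 2.326
Margin = z* · SE = 2.326 · 0.01375 = 0.0320

CI: 0.697 ± 0.0320 = (0.665, 0.729)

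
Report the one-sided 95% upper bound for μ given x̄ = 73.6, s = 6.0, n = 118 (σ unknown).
μ ≤ 74.52

Upper bound (one-sided):
t* = 1.658 (one-sided for 95%)
Upper bound = x̄ + t* · s/√n = 73.6 + 1.658 · 6.0/√118 = 74.52

We are 95% confident that μ ≤ 74.52.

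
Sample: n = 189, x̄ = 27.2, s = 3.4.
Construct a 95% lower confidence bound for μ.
μ ≥ 26.79

Lower bound (one-sided):
t* = 1.653 (one-sided for 95%)
Lower bound = x̄ - t* · s/√n = 27.2 - 1.653 · 3.4/√189 = 26.79

We are 95% confident that μ ≥ 26.79.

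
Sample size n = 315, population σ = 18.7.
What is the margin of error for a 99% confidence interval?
Margin of error = 2.71

Margin of error = z* · σ/√n
= 2.576 · 18.7/√315
= 2.576 · 18.7/17.7482
= 2.71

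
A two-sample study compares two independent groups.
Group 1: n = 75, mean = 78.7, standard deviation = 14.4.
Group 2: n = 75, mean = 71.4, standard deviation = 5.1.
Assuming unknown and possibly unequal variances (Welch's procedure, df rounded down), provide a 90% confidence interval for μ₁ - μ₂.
(4.37, 10.23)

Difference: x̄₁ - x̄₂ = 7.30
SE = √(s₁²/n₁ + s₂²/n₂) = √(14.4²/75 + 5.1²/75) = 1.7640
df = 92.28 → 92 (Welch–Satterthwaite, rounded down)
t* = 1.662

CI: 7.30 ± 1.662 · 1.7640 = 7.30 ± 2.93 = (4.37, 10.23)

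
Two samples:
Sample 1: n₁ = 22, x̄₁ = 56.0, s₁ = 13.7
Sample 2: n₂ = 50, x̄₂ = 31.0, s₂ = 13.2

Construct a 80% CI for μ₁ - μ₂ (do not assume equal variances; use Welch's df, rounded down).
(20.48, 29.52)

Difference: x̄₁ - x̄₂ = 25.00
SE = √(s₁²/n₁ + s₂²/n₂) = √(13.7²/22 + 13.2²/50) = 3.4664
df = 38.88 → 38 (Welch–Satterthwaite, rounded down)
t* = 1.304

CI: 25.00 ± 1.304 · 3.4664 = 25.00 ± 4.52 = (20.48, 29.52)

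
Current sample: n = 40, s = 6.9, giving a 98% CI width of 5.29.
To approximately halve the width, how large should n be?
n ≈ 160

CI width ∝ 1/√n
To reduce width by factor 2, need √n to grow by 2 → need 2² = 4 times as many samples.

Current: n = 40, width = 5.29
New: n = 160, width ≈ 2.56

Width reduced by factor of 5.29/2.56 = 2.07.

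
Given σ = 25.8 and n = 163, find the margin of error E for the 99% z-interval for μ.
Margin of error = 5.21

Margin of error = z* · σ/√n
= 2.576 · 25.8/√163
= 2.576 · 25.8/12.7671
= 5.21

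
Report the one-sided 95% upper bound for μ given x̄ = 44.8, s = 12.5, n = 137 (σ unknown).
μ ≤ 46.57

Upper bound (one-sided):
t* = 1.656 (one-sided for 95%)
Upper bound = x̄ + t* · s/√n = 44.8 + 1.656 · 12.5/√137 = 46.57

We are 95% confident that μ ≤ 46.57.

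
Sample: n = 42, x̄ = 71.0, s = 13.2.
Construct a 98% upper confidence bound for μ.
μ ≤ 75.32

Upper bound (one-sided):
t* = 2.121 (one-sided for 98%)
Upper bound = x̄ + t* · s/√n = 71.0 + 2.121 · 13.2/√42 = 75.32

We are 98% confident that μ ≤ 75.32.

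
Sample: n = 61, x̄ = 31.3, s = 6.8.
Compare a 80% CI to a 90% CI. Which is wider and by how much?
90% CI is wider by 0.65

df = 60
80% CI: t* = 1.296, (30.17, 32.43), width = 2 · t* · s/√n = 2.26
90% CI: t* = 1.671, (29.85, 32.75), width = 2 · t* · s/√n = 2.91

The 90% CI is wider by 2.91 - 2.26 = 0.65.
Higher confidence requires a wider interval.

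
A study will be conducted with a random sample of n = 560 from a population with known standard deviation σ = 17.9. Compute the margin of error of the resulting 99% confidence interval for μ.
Margin of error = 1.95

Margin of error = z* · σ/√n
= 2.576 · 17.9/√560
= 2.576 · 17.9/23.6643
= 1.95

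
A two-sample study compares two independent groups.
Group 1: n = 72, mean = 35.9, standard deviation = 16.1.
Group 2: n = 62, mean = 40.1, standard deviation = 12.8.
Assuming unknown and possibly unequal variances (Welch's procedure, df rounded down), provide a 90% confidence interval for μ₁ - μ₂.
(-8.34, -0.06)

Difference: x̄₁ - x̄₂ = -4.20
SE = √(s₁²/n₁ + s₂²/n₂) = √(16.1²/72 + 12.8²/62) = 2.4985
df = 131.20 → 131 (Welch–Satterthwaite, rounded down)
t* = 1.657

CI: -4.20 ± 1.657 · 2.4985 = -4.20 ± 4.14 = (-8.34, -0.06)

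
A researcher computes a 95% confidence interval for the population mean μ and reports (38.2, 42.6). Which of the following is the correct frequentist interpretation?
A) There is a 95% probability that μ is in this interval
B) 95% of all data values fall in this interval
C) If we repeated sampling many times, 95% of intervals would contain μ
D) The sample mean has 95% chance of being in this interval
C

A) Wrong — μ is fixed; the randomness lives in the interval, not in μ.
B) Wrong — a CI is about the parameter μ, not individual data values.
C) Correct — this is the frequentist long-run coverage interpretation.
D) Wrong — x̄ is observed and sits in the interval by construction.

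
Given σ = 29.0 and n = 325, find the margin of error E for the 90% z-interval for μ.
Margin of error = 2.65

Margin of error = z* · σ/√n
= 1.645 · 29.0/√325
= 1.645 · 29.0/18.0278
= 2.65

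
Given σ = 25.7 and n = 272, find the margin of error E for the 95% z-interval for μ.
Margin of error = 3.05

Margin of error = z* · σ/√n
= 1.960 · 25.7/√272
= 1.960 · 25.7/16.4924
= 3.05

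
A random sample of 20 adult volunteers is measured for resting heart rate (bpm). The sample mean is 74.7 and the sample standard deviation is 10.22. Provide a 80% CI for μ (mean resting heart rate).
(71.67, 77.73)

t-interval (σ unknown):
df = n - 1 = 19
t* = 1.328 for 80% confidence

Margin of error = t* · s/√n = 1.328 · 10.22/√20 = 3.03

CI: (71.67, 77.73)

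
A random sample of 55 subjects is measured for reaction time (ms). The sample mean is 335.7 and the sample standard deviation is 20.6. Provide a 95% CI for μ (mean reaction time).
(330.13, 341.27)

t-interval (σ unknown):
df = n - 1 = 54
t* = 2.005 for 95% confidence

Margin of error = t* · s/√n = 2.005 · 20.6/√55 = 5.57

CI: (330.13, 341.27)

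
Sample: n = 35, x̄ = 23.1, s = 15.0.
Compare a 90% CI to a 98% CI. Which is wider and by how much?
98% CI is wider by 3.81

df = 34
90% CI: t* = 1.691, (18.81, 27.39), width = 2 · t* · s/√n = 8.57
98% CI: t* = 2.441, (16.91, 29.29), width = 2 · t* · s/√n = 12.38

The 98% CI is wider by 12.38 - 8.57 = 3.81.
Higher confidence requires a wider interval.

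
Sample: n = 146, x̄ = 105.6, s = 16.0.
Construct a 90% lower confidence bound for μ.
μ ≥ 103.90

Lower bound (one-sided):
t* = 1.287 (one-sided for 90%)
Lower bound = x̄ - t* · s/√n = 105.6 - 1.287 · 16.0/√146 = 103.90

We are 90% confident that μ ≥ 103.90.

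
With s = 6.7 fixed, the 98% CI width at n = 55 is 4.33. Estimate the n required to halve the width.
n ≈ 220

CI width ∝ 1/√n
To reduce width by factor 2, need √n to grow by 2 → need 2² = 4 times as many samples.

Current: n = 55, width = 4.33
New: n = 220, width ≈ 2.12

Width reduced by factor of 4.33/2.12 = 2.04.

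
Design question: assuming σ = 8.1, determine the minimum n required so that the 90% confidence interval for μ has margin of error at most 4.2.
n ≥ 11

For margin E ≤ 4.2:
n ≥ (z* · σ / E)²
n ≥ (1.645 · 8.1 / 4.2)²
n ≥ 10.06

Minimum n = 11 (rounding up)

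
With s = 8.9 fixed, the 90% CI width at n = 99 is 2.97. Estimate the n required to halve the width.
n ≈ 396

CI width ∝ 1/√n
To reduce width by factor 2, need √n to grow by 2 → need 2² = 4 times as many samples.

Current: n = 99, width = 2.97
New: n = 396, width ≈ 1.48

Width reduced by factor of 2.97/1.48 = 2.01.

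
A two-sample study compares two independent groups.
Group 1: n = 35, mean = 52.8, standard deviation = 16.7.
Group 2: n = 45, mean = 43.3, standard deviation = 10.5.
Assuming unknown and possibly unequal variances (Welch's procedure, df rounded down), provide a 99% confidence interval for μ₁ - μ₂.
(0.88, 18.12)

Difference: x̄₁ - x̄₂ = 9.50
SE = √(s₁²/n₁ + s₂²/n₂) = √(16.7²/35 + 10.5²/45) = 3.2277
df = 54.17 → 54 (Welch–Satterthwaite, rounded down)
t* = 2.670

CI: 9.50 ± 2.670 · 3.2277 = 9.50 ± 8.62 = (0.88, 18.12)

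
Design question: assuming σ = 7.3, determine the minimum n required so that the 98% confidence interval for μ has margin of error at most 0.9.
n ≥ 356

For margin E ≤ 0.9:
n ≥ (z* · σ / E)²
n ≥ (2.326 · 7.3 / 0.9)²
n ≥ 355.94

Minimum n = 356 (rounding up)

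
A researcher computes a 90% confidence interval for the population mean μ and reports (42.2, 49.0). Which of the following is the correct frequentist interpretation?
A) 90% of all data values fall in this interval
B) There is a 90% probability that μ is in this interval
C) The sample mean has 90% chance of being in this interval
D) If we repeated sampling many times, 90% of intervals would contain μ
D

A) Wrong — a CI is about the parameter μ, not individual data values.
B) Wrong — μ is fixed; the randomness lives in the interval, not in μ.
C) Wrong — x̄ is observed and sits in the interval by construction.
D) Correct — this is the frequentist long-run coverage interpretation.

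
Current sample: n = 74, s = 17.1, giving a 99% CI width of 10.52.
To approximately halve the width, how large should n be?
n ≈ 296

CI width ∝ 1/√n
To reduce width by factor 2, need √n to grow by 2 → need 2² = 4 times as many samples.

Current: n = 74, width = 10.52
New: n = 296, width ≈ 5.15

Width reduced by factor of 10.52/5.15 = 2.04.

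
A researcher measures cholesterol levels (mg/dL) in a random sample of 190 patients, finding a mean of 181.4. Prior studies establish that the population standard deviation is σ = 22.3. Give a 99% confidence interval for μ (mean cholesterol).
(177.23, 185.57)

z-interval (σ known):
z* = 2.576 for 99% confidence

Margin of error = z* · σ/√n = 2.576 · 22.3/√190 = 4.17

CI: (181.4 - 4.17, 181.4 + 4.17) = (177.23, 185.57)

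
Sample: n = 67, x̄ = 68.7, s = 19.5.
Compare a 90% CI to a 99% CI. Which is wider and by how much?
99% CI is wider by 4.69

df = 66
90% CI: t* = 1.668, (64.73, 72.67), width = 2 · t* · s/√n = 7.95
99% CI: t* = 2.652, (62.38, 75.02), width = 2 · t* · s/√n = 12.64

The 99% CI is wider by 12.64 - 7.95 = 4.69.
Higher confidence requires a wider interval.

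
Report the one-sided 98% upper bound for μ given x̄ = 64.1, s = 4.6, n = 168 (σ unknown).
μ ≤ 64.83

Upper bound (one-sided):
t* = 2.070 (one-sided for 98%)
Upper bound = x̄ + t* · s/√n = 64.1 + 2.070 · 4.6/√168 = 64.83

We are 98% confident that μ ≤ 64.83.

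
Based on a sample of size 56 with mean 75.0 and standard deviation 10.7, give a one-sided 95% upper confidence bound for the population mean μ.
μ ≤ 77.39

Upper bound (one-sided):
t* = 1.673 (one-sided for 95%)
Upper bound = x̄ + t* · s/√n = 75.0 + 1.673 · 10.7/√56 = 77.39

We are 95% confident that μ ≤ 77.39.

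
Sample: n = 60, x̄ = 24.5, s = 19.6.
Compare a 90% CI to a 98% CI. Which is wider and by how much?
98% CI is wider by 3.64

df = 59
90% CI: t* = 1.671, (20.27, 28.73), width = 2 · t* · s/√n = 8.46
98% CI: t* = 2.391, (18.45, 30.55), width = 2 · t* · s/√n = 12.10

The 98% CI is wider by 12.10 - 8.46 = 3.64.
Higher confidence requires a wider interval.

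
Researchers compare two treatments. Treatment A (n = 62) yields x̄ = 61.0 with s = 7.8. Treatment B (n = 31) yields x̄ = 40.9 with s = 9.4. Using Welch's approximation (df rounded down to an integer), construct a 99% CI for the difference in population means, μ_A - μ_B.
(14.86, 25.34)

Difference: x̄₁ - x̄₂ = 20.10
SE = √(s₁²/n₁ + s₂²/n₂) = √(7.8²/62 + 9.4²/31) = 1.9575
df = 51.23 → 51 (Welch–Satterthwaite, rounded down)
t* = 2.676

CI: 20.10 ± 2.676 · 1.9575 = 20.10 ± 5.24 = (14.86, 25.34)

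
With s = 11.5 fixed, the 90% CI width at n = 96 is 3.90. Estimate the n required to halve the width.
n ≈ 384

CI width ∝ 1/√n
To reduce width by factor 2, need √n to grow by 2 → need 2² = 4 times as many samples.

Current: n = 96, width = 3.90
New: n = 384, width ≈ 1.94

Width reduced by factor of 3.90/1.94 = 2.01.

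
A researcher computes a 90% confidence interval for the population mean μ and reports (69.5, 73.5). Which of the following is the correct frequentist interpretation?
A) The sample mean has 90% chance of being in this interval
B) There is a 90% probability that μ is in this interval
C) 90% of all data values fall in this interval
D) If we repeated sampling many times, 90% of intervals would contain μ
D

A) Wrong — x̄ is observed and sits in the interval by construction.
B) Wrong — μ is fixed; the randomness lives in the interval, not in μ.
C) Wrong — a CI is about the parameter μ, not individual data values.
D) Correct — this is the frequentist long-run coverage interpretation.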